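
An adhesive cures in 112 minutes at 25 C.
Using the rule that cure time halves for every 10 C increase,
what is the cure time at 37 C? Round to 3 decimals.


Factor = 2^((37 - 25) / 10) = 2.2974
Cure time = 112 / 2.2974
= 48.751 minutes

48.751


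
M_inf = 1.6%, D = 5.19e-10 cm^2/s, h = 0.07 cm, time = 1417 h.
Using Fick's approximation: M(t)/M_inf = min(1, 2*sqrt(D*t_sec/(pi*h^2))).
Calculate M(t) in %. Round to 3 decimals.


t = 5101200 s
ratio = min(1, 2*sqrt(5.19e-10*5101200/(pi*0.0049)))
= 0.829425
M(t) = 1.6 * 0.829425 = 1.327%

1.327


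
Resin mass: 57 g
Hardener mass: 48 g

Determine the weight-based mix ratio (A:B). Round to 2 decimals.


Ratio = 57 / 48 = 1.19

1.19


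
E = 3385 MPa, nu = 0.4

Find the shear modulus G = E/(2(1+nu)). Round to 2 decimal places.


G = 3385 / (2 * 1.40)
= 1208.93 MPa

1208.93


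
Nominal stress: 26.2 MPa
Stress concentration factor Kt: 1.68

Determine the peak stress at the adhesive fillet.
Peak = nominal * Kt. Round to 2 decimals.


Peak stress = 26.2 * 1.68
= 44.02 MPa

44.02


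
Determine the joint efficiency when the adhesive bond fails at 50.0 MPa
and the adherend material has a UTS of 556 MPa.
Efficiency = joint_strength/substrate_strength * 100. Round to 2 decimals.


Joint efficiency = 50.0 / 556 * 100
= 8.99%

8.99


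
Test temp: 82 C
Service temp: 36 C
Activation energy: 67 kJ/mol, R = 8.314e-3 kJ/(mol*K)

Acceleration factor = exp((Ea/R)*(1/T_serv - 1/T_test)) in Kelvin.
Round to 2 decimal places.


AF = exp((67/0.008314)*(1/309.15 - 1/355.15))
= 29.26

29.26


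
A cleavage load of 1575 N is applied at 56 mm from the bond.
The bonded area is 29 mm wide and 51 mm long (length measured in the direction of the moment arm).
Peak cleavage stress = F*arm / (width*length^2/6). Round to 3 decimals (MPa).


Moment = 1575 * 56 = 88200 N*mm
Section modulus = 29 * 2601 / 6 = 75429 / 6 mm^3
Stress = 88200 / (75429 / 6) = 529200 / 75429
= 7.016 MPa

7.016


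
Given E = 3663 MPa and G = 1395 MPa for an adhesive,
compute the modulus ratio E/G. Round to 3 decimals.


E/G ratio = 3663 / 1395 = 2.626

2.626


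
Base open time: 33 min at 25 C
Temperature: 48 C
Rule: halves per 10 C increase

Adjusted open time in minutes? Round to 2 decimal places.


Acceleration = 2^((48-25)/10) = 4.9246
Open time = 33 / 4.9246 = 6.70 min

6.70


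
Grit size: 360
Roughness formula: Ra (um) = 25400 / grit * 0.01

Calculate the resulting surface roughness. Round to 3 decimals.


Ra = 25400 / 360 * 0.01
= 0.706 um

0.706


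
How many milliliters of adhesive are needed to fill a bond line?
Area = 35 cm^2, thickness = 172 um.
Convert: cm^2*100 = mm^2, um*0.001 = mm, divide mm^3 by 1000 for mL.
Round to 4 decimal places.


= (35 * 100) * (172 * 0.001) / 1000
= 0.6020 mL

0.6020


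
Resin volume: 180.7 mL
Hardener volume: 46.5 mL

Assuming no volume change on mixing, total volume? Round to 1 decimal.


V_total = 180.7 + 46.5 = 227.2 mL

227.2


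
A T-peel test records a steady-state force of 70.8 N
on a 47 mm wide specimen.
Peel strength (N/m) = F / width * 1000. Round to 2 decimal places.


Peel strength = 70.8 / 47 * 1000
= 1506.38 N/m

1506.38


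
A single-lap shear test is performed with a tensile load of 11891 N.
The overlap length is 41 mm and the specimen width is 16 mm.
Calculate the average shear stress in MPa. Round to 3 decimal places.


Shear stress = F / (overlap * width)
= 11891 / (41 * 16)
= 11891 / 656
= 18.127 MPa

18.127


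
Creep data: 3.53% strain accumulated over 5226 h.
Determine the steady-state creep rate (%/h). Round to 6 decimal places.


Rate = 3.53 / 5226 = 0.000675 %/h

0.000675


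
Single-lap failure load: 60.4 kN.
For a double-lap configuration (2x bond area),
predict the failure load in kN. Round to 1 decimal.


Failure load = 60.4 * 2 = 120.8 kN

120.8


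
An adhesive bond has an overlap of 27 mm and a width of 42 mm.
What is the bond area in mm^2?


Bond area = overlap * width
= 27 * 42
= 1134 mm^2

1134


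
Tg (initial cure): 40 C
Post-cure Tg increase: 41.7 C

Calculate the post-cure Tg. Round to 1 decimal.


Post-cure Tg = 40 + 41.7 = 81.7 C

81.7


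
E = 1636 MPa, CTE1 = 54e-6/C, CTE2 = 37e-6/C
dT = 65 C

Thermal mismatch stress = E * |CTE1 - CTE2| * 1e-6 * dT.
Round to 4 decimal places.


= 1636 * 17e-6 * 65
= 1.8078 MPa

1.8078


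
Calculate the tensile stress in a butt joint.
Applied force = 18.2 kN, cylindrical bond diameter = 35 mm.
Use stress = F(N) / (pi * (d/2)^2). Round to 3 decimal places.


A = pi * 17.5^2 = 962.1128 mm^2
sigma = 18200.0 / 962.1128 = 18.917 MPa

18.917


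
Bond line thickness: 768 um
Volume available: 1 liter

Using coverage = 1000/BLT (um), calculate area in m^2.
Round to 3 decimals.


1 L = 1e6 mm^3, thickness = 768 um = 0.768 mm
Area = 1e6 / 0.768 mm^2 = (1e6 / 0.768) / 1e6 m^2 = 1000 / 768 m^2
= 1.302 m^2

1.302


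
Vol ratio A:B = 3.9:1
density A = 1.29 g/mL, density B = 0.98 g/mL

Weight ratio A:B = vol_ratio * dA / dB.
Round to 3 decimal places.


Weight ratio = 3.9 * 1.29 / 0.98
= 5.134

5.134


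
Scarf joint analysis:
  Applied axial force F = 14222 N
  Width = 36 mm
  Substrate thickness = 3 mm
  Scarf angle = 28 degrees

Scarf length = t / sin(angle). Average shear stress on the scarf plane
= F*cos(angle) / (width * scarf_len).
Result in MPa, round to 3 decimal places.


Scarf length = 3 / sin(28 deg) = 6.3902 mm
cos(28 deg) = 0.882948
Shear = 14222 * 0.882948 / (36 * 6.3902)
= 54.586 MPa

54.586


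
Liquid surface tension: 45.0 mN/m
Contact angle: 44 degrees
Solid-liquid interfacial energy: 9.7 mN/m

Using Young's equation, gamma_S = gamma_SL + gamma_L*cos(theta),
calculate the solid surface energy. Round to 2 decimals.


gamma_S = 9.7 + 45.0 * cos(44)
= 42.07 mN/m

42.07


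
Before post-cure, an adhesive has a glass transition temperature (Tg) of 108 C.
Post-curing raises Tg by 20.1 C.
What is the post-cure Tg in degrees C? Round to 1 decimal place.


Tg_post = Tg_base + delta_Tg
= 108 + 20.1
= 128.1 C

128.1


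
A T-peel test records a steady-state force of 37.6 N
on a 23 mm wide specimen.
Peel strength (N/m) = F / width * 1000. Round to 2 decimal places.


Peel strength = 37.6 / 23 * 1000
= 1634.78 N/m

1634.78


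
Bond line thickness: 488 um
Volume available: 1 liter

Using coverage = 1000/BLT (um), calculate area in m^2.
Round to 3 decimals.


1 L = 1e6 mm^3, thickness = 488 um = 0.488 mm
Area = 1e6 / 0.488 mm^2 = (1e6 / 0.488) / 1e6 m^2 = 1000 / 488 m^2
= 2.049 m^2

2.049


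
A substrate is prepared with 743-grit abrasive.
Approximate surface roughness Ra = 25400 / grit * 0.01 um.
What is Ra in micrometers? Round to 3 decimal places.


Ra = 25400 / 743 * 0.01 = 0.342 um

0.342


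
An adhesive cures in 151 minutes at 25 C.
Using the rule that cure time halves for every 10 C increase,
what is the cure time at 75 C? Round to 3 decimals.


Factor = 2^((75 - 25) / 10) = 32.0000
Cure time = 151 / 32.0000
= 4.719 minutes

4.719


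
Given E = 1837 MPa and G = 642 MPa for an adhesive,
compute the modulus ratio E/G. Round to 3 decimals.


E/G ratio = 1837 / 642 = 2.861

2.861


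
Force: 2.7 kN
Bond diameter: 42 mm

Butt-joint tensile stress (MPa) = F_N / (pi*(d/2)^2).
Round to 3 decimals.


F_N = 2.7 * 1000 = 2700.0 N
A = pi*(21.0)^2 = 1385.4424 mm^2
stress = 2700.0 / 1385.4424 = 1.949 MPa

1.949


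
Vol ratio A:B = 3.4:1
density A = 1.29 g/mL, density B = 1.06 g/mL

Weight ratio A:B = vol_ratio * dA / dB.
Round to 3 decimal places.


Weight ratio = 3.4 * 1.29 / 1.06
= 4.138

4.138


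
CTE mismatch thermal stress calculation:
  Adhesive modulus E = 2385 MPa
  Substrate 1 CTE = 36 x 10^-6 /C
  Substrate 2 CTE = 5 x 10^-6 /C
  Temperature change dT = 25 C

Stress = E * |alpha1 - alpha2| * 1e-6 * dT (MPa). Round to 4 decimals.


delta_alpha = |36 - 5| = 31 x 10^-6/C
Stress = 2385 * 31e-6 * 25
= 1.8484 MPa

1.8484


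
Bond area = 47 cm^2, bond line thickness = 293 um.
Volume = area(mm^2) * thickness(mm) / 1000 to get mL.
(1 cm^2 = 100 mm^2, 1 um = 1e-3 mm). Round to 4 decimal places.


area_mm2 = 47 * 100 = 4700
blt_mm = 293 * 1e-3 = 0.293
vol_mm3 = 4700 * 0.293 = 1377.1
vol_mL = 1377.1 / 1000 = 1.3771 mL

1.3771


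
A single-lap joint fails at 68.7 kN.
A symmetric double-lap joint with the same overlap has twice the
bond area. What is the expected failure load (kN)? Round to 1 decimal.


Double-lap load = 2 * 68.7 = 137.4 kN

137.4


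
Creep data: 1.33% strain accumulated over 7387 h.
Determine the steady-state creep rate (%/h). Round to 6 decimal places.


Rate = 1.33 / 7387 = 0.000180 %/h

0.000180


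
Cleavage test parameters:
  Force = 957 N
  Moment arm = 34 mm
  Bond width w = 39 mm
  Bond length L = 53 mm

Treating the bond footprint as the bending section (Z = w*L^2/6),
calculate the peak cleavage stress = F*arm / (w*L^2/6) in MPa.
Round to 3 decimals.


M = 957 * 34 = 32538 N*mm
Z = 39 * 53^2 / 6 = 109551 / 6 mm^3
sigma = M / Z = 6 * 32538 / 109551 = 195228 / 109551
= 1.782 MPa

1.782


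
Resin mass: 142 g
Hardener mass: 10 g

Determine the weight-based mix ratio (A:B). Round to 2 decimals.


Ratio = 142 / 10 = 14.20

14.20


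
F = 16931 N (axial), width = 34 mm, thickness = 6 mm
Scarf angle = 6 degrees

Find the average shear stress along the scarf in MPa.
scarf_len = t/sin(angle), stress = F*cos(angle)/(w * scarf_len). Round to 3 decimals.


scarf_len = 6/sin(6 deg) = 57.4006
cos(6 deg) = 0.994522
stress = 16931*0.994522/(34*57.4006) = 8.628 MPa

8.628


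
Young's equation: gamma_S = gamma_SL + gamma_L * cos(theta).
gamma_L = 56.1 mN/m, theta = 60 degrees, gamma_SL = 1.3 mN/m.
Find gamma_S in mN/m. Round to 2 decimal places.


cos(60 deg) = 0.500000
gamma_S = 1.3 + 56.1 * 0.500000
= 29.35 mN/m

29.35


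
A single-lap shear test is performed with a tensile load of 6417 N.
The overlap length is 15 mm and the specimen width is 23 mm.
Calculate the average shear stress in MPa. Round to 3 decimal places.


Shear stress = F / (overlap * width)
= 6417 / (15 * 23)
= 6417 / 345
= 18.600 MPa

18.600


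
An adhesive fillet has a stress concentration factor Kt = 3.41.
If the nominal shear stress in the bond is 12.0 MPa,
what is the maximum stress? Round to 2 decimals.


Max stress = 12.0 * 3.41 = 40.92 MPa

40.92


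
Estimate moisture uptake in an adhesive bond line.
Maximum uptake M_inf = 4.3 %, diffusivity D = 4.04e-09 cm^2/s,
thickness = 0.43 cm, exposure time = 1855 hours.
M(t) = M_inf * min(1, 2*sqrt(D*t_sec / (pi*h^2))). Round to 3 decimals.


Convert time: 1855 h = 6678000 s
ratio = min(1, 2*sqrt(4.04e-09*6678000/(pi*0.43^2)))
= 0.431023
M(t) = 4.3 * 0.431023 = 1.853%

1.853


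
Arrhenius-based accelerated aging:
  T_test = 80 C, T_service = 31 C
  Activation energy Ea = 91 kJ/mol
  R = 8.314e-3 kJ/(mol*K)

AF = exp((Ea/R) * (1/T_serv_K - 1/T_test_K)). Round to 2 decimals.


T_test_K = 353.15, T_serv_K = 304.15
AF = exp((91/8.314e-3) * (1/304.15 - 1/353.15))
= 147.41

147.41


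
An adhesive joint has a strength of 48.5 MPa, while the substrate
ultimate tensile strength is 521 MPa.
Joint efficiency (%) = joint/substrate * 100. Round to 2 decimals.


Efficiency = 48.5 / 521 * 100
= 9.31%

9.31


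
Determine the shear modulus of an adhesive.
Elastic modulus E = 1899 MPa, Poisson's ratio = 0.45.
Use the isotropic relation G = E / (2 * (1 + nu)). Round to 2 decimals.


G = 1899 / (2*(1+0.45)) = 1899 / 2.90
= 654.83 MPa

654.83


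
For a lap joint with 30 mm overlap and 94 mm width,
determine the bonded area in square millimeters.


Area = 30 * 94 = 2820 mm^2

2820


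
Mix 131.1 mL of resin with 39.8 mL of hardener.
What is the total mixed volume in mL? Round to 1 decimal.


Total = 131.1 + 39.8 = 170.9 mL

170.9


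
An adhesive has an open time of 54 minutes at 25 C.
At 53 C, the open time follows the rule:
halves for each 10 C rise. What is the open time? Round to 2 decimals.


Factor = 2^((53-25)/10) = 6.9644
Open time = 54 / 6.9644 = 7.75 min

7.75


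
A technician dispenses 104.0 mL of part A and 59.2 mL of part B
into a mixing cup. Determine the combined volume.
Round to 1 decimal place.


Combined volume = 104.0 + 59.2
= 163.2 mL

163.2


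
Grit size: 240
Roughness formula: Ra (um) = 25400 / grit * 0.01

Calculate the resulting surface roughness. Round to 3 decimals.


Ra = 25400 / 240 * 0.01
= 1.058 um

1.058


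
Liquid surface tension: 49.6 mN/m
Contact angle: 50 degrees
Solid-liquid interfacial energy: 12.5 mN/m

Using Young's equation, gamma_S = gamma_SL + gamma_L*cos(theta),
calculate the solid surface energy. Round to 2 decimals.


gamma_S = 12.5 + 49.6 * cos(50)
= 44.38 mN/m

44.38


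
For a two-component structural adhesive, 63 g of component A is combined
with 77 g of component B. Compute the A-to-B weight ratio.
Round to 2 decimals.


Weight ratio A:B = 63 / 77
= 0.82

0.82


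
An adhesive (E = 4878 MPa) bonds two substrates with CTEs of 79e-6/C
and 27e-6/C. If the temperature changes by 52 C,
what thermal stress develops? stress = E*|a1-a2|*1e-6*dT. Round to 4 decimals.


Stress = 4878 * |79 - 27| * 1e-6 * 52
= 13.1901 MPa

13.1901


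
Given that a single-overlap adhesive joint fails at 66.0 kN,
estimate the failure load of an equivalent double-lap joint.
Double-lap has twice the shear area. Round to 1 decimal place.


Double-lap factor = 2
Expected load = 66.0 * 2 = 132.0 kN

132.0


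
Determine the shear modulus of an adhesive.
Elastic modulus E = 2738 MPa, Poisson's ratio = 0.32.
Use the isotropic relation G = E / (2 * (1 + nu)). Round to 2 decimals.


G = 2738 / (2*(1+0.32)) = 2738 / 2.64
= 1037.12 MPa

1037.12


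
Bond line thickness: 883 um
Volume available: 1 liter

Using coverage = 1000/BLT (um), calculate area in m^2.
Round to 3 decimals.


1 L = 1e6 mm^3, thickness = 883 um = 0.883 mm
Area = 1e6 / 0.883 mm^2 = (1e6 / 0.883) / 1e6 m^2 = 1000 / 883 m^2
= 1.133 m^2

1.133


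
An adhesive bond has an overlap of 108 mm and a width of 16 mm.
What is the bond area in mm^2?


Bond area = overlap * width
= 108 * 16
= 1728 mm^2

1728


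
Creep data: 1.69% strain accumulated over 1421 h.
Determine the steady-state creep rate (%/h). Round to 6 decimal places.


Rate = 1.69 / 1421 = 0.001189 %/h

0.001189


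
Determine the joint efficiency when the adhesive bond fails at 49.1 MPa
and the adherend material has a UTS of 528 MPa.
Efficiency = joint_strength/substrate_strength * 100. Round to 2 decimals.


Joint efficiency = 49.1 / 528 * 100
= 9.30%

9.30


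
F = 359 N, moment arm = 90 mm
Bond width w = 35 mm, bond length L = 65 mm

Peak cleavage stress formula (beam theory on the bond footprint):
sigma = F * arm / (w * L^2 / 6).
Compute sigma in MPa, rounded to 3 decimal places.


sigma = (359 * 90) / (35 * 4225 / 6)
= 32310 * 6 / 147875
= 193860 / 147875
= 1.311 MPa

1.311


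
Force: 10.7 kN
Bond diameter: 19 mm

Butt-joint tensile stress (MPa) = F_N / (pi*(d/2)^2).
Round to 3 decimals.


F_N = 10.7 * 1000 = 10700.0 N
A = pi*(9.5)^2 = 283.5287 mm^2
stress = 10700.0 / 283.5287 = 37.739 MPa

37.739


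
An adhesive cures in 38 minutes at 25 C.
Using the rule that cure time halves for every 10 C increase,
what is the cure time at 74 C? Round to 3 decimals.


Factor = 2^((74 - 25) / 10) = 29.8571
Cure time = 38 / 29.8571
= 1.273 minutes

1.273


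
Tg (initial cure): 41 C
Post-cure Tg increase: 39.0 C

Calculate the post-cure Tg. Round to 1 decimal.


Post-cure Tg = 41 + 39.0 = 80.0 C

80.0


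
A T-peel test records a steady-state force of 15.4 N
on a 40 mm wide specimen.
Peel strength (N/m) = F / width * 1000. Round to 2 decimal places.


Peel strength = 15.4 / 40 * 1000
= 385.00 N/m

385.00


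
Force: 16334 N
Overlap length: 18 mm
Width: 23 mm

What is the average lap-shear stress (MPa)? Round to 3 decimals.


Average shear stress = F / (overlap * width)
= 16334 / (18 * 23)
= 39.454 MPa

39.454


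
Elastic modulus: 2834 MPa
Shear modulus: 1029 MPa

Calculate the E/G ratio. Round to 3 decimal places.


E / G = 2834 / 1029 = 2.754

2.754


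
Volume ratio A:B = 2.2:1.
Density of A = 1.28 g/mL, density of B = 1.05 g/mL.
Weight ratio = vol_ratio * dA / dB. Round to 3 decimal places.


Wt ratio = 2.2 * 1.28 / 1.05
= 2.682

2.682


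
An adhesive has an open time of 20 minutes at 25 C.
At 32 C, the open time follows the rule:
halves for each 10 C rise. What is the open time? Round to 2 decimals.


Factor = 2^((32-25)/10) = 1.6245
Open time = 20 / 1.6245 = 12.31 min

12.31


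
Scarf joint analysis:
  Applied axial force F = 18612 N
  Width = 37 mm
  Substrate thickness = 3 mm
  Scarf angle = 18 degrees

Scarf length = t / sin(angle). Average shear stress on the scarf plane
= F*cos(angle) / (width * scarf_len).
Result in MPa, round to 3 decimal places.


Scarf length = 3 / sin(18 deg) = 9.7082 mm
cos(18 deg) = 0.951057
Shear = 18612 * 0.951057 / (37 * 9.7082)
= 49.279 MPa

49.279


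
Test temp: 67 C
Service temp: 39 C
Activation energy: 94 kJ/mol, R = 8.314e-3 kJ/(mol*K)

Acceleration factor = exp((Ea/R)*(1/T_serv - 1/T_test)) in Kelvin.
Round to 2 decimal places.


AF = exp((94/0.008314)*(1/312.15 - 1/340.15))
= 19.72

19.72


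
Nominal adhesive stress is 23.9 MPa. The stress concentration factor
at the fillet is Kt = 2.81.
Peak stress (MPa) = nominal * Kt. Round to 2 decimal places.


Peak = 23.9 * 2.81 = 67.16 MPa

67.16


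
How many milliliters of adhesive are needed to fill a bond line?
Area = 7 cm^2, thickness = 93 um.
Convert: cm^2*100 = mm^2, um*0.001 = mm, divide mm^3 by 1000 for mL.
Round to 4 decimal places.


= (7 * 100) * (93 * 0.001) / 1000
= 0.0651 mL

0.0651


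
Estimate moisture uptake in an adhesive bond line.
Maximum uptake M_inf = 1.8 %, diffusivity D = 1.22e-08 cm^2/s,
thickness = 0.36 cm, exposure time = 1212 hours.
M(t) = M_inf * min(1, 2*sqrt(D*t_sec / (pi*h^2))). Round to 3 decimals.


Convert time: 1212 h = 4363200 s
ratio = min(1, 2*sqrt(1.22e-08*4363200/(pi*0.36^2)))
= 0.723161
M(t) = 1.8 * 0.723161 = 1.302%

1.302


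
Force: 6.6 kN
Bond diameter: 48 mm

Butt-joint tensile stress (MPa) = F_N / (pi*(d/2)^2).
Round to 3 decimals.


F_N = 6.6 * 1000 = 6600.0 N
A = pi*(24.0)^2 = 1809.5574 mm^2
stress = 6600.0 / 1809.5574 = 3.647 MPa

3.647


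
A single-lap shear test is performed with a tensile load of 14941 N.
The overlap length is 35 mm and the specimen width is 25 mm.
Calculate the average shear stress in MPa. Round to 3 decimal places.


Shear stress = F / (overlap * width)
= 14941 / (35 * 25)
= 14941 / 875
= 17.075 MPa

17.075


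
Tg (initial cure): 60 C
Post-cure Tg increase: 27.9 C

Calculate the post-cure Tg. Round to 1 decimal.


Post-cure Tg = 60 + 27.9 = 87.9 C

87.9


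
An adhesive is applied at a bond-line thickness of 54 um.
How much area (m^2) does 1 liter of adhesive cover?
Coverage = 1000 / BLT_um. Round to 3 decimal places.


Coverage = 1000 / 54 = 18.519 m^2

18.519


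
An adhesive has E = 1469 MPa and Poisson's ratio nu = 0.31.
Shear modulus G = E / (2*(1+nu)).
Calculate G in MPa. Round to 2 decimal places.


G = 1469 / (2*(1+0.31))
= 1469 / 2.62
= 560.69 MPa

560.69


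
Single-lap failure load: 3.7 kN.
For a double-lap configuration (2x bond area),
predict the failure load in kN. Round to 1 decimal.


Failure load = 3.7 * 2 = 7.4 kN

7.4


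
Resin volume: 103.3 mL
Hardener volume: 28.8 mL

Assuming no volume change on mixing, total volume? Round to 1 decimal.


V_total = 103.3 + 28.8 = 132.1 mL

132.1


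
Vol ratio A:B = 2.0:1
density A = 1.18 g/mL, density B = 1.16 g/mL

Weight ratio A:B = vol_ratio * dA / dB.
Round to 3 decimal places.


Weight ratio = 2.0 * 1.18 / 1.16
= 2.034

2.034


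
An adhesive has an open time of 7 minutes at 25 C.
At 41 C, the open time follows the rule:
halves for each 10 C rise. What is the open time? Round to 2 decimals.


Factor = 2^((41-25)/10) = 3.0314
Open time = 7 / 3.0314 = 2.31 min

2.31


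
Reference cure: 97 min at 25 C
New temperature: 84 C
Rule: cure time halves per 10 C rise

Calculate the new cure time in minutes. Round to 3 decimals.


factor = 2^((84-25)/10) = 59.7141
t_new = 97 / 59.7141 = 1.624 min

1.624


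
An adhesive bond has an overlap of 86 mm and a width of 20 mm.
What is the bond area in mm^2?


Bond area = overlap * width
= 86 * 20
= 1720 mm^2

1720


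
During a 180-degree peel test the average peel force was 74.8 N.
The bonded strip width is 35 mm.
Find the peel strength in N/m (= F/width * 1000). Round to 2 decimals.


Peel strength = F/width * 1000
= 74.8 / 35 * 1000
= 2137.14 N/m

2137.14


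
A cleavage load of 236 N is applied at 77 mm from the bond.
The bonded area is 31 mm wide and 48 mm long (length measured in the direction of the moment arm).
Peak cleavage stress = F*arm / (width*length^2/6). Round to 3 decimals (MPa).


Moment = 236 * 77 = 18172 N*mm
Section modulus = 31 * 2304 / 6 = 71424 / 6 mm^3
Stress = 18172 / (71424 / 6) = 109032 / 71424
= 1.527 MPa

1.527


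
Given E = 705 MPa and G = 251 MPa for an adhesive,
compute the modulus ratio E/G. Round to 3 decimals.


E/G ratio = 705 / 251 = 2.809

2.809


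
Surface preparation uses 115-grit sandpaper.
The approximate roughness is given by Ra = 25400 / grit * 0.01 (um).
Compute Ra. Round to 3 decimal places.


Ra = 25400 / 115 * 0.01
= 254 / 115
= 2.209 um

2.209


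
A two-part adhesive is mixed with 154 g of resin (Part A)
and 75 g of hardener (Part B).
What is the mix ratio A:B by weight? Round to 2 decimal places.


Mix ratio = mass_A / mass_B
= 154 / 75
= 2.05

2.05


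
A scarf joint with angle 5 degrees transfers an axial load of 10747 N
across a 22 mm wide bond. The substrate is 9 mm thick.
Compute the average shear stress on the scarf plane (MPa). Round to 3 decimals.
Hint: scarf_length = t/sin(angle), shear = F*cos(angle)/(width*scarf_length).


scarf_length = 9 / sin(5 deg) = 103.2634 mm
cos(5 deg) = 0.996195
shear stress = 10747 * 0.996195 / (22 * 103.2634)
= 4.713 MPa

4.713


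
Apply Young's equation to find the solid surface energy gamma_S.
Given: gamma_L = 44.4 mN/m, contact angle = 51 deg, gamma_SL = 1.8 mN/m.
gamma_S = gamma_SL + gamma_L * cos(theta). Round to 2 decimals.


theta_rad = 51 * pi/180 = 0.890118
gamma_S = 1.8 + 44.4 * cos(0.890118)
= 29.74 mN/m

29.74


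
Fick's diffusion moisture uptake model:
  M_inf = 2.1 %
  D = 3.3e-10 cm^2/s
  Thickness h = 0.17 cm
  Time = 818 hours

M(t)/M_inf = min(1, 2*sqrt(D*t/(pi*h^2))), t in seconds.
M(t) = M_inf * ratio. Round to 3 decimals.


t_sec = 818 * 3600 = 2944800
ratio = 2*sqrt(3.3e-10*2944800/(pi*0.17^2))
= min(1, 0.206915)
= 0.206915
M(t) = 2.1 * 0.206915 = 0.435 %

0.435


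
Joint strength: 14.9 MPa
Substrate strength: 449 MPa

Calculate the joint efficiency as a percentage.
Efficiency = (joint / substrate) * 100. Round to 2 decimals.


Efficiency = (14.9 / 449) * 100 = 3.32%

3.32


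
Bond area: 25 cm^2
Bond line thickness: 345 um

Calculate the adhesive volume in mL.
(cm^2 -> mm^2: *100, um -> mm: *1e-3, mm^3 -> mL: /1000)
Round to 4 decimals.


V = 25*100 * 345*1e-3 / 1000
= 0.8625 mL

0.8625


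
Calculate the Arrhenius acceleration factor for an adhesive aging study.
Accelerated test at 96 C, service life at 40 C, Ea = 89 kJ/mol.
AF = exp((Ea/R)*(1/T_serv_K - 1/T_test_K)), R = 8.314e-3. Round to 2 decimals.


T_test = 369.15 K, T_serv = 313.15 K
Ea/R = 89 / 0.008314 = 10704.84
AF = exp(10704.84 * (1/313.15 - 1/369.15))
= 178.71

178.71


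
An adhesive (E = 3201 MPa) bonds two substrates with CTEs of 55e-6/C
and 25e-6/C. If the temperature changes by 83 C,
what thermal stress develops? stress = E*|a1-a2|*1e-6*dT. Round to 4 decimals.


Stress = 3201 * |55 - 25| * 1e-6 * 83
= 7.9705 MPa

7.9705


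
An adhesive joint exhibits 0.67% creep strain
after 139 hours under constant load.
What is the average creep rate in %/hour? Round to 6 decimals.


Creep rate = strain / time
= 0.67 / 139
= 0.004820 %/h

0.004820


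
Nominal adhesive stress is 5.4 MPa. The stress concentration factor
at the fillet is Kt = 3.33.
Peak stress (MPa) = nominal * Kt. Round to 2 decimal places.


Peak = 5.4 * 3.33 = 17.98 MPa

17.98


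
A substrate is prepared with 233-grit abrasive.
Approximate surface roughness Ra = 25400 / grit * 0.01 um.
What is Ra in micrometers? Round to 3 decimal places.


Ra = 25400 / 233 * 0.01 = 1.090 um

1.090


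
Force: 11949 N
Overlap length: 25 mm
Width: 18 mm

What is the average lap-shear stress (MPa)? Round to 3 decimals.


Average shear stress = F / (overlap * width)
= 11949 / (25 * 18)
= 26.553 MPa

26.553


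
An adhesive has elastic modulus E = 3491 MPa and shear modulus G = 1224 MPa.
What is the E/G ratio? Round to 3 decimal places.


E/G = 3491 / 1224 = 2.852

2.852


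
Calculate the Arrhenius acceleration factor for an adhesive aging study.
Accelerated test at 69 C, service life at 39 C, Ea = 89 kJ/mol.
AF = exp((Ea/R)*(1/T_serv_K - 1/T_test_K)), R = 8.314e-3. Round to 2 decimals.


T_test = 342.15 K, T_serv = 312.15 K
Ea/R = 89 / 0.008314 = 10704.84
AF = exp(10704.84 * (1/312.15 - 1/342.15))
= 20.22

20.22


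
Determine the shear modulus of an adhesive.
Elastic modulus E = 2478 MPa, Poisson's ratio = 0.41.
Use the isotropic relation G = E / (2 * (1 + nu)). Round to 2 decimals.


G = 2478 / (2*(1+0.41)) = 2478 / 2.82
= 878.72 MPa

878.72


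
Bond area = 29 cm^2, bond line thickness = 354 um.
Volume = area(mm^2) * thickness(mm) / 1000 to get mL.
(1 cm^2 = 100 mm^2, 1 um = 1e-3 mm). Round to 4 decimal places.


area_mm2 = 29 * 100 = 2900
blt_mm = 354 * 1e-3 = 0.354
vol_mm3 = 2900 * 0.354 = 1026.6
vol_mL = 1026.6 / 1000 = 1.0266 mL

1.0266


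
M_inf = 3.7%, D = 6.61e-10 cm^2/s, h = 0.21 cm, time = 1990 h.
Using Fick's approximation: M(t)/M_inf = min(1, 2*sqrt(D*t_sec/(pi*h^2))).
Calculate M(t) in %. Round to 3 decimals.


t = 7164000 s
ratio = min(1, 2*sqrt(6.61e-10*7164000/(pi*0.0441)))
= 0.369755
M(t) = 3.7 * 0.369755 = 1.368%

1.368


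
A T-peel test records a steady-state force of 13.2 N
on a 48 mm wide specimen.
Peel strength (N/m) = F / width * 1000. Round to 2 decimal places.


Peel strength = 13.2 / 48 * 1000
= 275.00 N/m

275.00


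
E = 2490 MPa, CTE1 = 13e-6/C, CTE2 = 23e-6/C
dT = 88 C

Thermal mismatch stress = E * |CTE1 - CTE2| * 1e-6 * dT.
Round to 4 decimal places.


= 2490 * 10e-6 * 88
= 2.1912 MPa

2.1912


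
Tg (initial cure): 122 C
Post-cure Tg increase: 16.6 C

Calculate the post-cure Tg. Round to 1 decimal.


Post-cure Tg = 122 + 16.6 = 138.6 C

138.6


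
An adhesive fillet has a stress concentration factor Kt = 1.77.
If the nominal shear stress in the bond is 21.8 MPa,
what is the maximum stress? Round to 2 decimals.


Max stress = 21.8 * 1.77 = 38.59 MPa

38.59


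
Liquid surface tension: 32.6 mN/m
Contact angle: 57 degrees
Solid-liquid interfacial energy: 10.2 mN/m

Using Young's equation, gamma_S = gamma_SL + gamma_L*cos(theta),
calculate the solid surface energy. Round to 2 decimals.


gamma_S = 10.2 + 32.6 * cos(57)
= 27.96 mN/m

27.96


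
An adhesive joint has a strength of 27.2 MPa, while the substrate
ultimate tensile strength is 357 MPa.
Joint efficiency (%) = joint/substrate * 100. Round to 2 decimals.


Efficiency = 27.2 / 357 * 100
= 7.62%

7.62


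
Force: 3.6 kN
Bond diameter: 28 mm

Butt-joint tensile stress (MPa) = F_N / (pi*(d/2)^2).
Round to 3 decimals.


F_N = 3.6 * 1000 = 3600.0 N
A = pi*(14.0)^2 = 615.7522 mm^2
stress = 3600.0 / 615.7522 = 5.847 MPa

5.847


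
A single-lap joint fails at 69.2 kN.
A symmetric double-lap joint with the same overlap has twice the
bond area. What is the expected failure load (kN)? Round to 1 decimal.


Double-lap load = 2 * 69.2 = 138.4 kN

138.4


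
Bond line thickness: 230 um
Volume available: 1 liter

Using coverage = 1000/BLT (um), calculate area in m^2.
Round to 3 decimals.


1 L = 1e6 mm^3, thickness = 230 um = 0.23 mm
Area = 1e6 / 0.23 mm^2 = (1e6 / 0.23) / 1e6 m^2 = 1000 / 230 m^2
= 4.348 m^2

4.348


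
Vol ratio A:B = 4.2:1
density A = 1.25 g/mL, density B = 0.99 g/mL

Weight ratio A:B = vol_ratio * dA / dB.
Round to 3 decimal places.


Weight ratio = 4.2 * 1.25 / 0.99
= 5.303

5.303


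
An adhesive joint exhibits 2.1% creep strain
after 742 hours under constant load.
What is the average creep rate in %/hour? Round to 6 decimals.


Creep rate = strain / time
= 2.1 / 742
= 0.002830 %/h

0.002830


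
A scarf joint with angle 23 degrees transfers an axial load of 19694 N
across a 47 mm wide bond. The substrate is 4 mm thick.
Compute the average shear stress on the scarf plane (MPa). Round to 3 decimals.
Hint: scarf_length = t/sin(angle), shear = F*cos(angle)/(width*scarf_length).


scarf_length = 4 / sin(23 deg) = 10.2372 mm
cos(23 deg) = 0.920505
shear stress = 19694 * 0.920505 / (47 * 10.2372)
= 37.677 MPa

37.677


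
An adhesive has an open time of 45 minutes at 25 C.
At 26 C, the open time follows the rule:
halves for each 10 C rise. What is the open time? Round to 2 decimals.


Factor = 2^((26-25)/10) = 1.0718
Open time = 45 / 1.0718 = 41.99 min

41.99


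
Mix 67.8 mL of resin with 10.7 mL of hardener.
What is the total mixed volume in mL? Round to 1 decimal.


Total = 67.8 + 10.7 = 78.5 mL

78.5


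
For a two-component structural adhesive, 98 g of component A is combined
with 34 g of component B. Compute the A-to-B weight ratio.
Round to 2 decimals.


Weight ratio A:B = 98 / 34
= 2.88

2.88


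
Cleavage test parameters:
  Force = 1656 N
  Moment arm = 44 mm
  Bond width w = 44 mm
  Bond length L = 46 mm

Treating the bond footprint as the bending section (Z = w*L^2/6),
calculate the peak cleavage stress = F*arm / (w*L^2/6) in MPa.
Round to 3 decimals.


M = 1656 * 44 = 72864 N*mm
Z = 44 * 46^2 / 6 = 93104 / 6 mm^3
sigma = M / Z = 6 * 72864 / 93104 = 437184 / 93104
= 4.696 MPa

4.696


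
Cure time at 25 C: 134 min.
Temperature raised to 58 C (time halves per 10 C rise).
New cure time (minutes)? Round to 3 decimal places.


Acceleration factor = 2^(33/10) = 9.8492
New time = 134 / 9.8492 = 13.605 min

13.605


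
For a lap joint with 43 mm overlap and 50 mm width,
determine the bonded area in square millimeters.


Area = 43 * 50 = 2150 mm^2

2150


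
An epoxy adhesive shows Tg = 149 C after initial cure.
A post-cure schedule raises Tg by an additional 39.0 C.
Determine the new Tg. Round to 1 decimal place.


New Tg = 149 + 39.0
= 188.0 C

188.0


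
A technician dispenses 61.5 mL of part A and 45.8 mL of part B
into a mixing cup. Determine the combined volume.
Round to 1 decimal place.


Combined volume = 61.5 + 45.8
= 107.3 mL

107.3


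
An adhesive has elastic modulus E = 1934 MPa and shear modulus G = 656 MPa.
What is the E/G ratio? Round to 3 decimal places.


E/G = 1934 / 656 = 2.948

2.948


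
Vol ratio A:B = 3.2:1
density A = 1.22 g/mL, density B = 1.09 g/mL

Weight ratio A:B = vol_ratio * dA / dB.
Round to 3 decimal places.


Weight ratio = 3.2 * 1.22 / 1.09
= 3.582

3.582


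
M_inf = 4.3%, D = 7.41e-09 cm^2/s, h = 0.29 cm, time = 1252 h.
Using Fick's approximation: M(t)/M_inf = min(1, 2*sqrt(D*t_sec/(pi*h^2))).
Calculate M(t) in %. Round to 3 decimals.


t = 4507200 s
ratio = min(1, 2*sqrt(7.41e-09*4507200/(pi*0.0841)))
= 0.711082
M(t) = 4.3 * 0.711082 = 3.058%

3.058


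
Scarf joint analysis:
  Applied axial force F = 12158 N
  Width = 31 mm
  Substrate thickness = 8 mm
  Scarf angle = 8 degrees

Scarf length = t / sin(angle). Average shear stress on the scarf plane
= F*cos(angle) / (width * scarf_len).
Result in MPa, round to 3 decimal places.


Scarf length = 8 / sin(8 deg) = 57.4824 mm
cos(8 deg) = 0.990268
Shear = 12158 * 0.990268 / (31 * 57.4824)
= 6.756 MPa

6.756


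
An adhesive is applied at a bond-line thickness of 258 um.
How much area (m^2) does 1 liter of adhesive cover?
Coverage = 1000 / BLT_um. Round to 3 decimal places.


Coverage = 1000 / 258 = 3.876 m^2

3.876


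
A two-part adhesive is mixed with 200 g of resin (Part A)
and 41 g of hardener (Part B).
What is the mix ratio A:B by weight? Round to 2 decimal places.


Mix ratio = mass_A / mass_B
= 200 / 41
= 4.88

4.88


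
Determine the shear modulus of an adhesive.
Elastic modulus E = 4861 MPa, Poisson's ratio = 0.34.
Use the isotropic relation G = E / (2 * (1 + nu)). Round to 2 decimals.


G = 4861 / (2*(1+0.34)) = 4861 / 2.68
= 1813.81 MPa

1813.81


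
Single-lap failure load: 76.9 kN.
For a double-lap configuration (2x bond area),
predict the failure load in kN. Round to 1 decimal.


Failure load = 76.9 * 2 = 153.8 kN

153.8


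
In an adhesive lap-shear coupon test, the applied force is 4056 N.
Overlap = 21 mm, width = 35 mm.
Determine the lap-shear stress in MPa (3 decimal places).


stress = F / (overlap * width)
= 4056 / (21 * 35)
= 5.518 MPa

5.518


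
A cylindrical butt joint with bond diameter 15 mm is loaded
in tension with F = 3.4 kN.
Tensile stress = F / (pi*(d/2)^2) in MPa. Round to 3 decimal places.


Area = pi * (15/2)^2 = 176.7146 mm^2
Stress = 3.4*1000 / 176.7146
= 19.240 MPa

19.240


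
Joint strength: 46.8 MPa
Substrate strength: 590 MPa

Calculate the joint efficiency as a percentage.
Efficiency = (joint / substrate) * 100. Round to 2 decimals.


Efficiency = (46.8 / 590) * 100 = 7.93%

7.93


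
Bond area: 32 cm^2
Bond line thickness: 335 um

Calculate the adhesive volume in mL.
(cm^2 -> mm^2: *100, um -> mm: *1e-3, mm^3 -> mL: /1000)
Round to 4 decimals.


V = 32*100 * 335*1e-3 / 1000
= 1.0720 mL

1.0720


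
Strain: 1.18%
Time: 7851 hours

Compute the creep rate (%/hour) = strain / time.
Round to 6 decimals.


Creep rate = 1.18 / 7851
= 0.000150 %/h

0.000150


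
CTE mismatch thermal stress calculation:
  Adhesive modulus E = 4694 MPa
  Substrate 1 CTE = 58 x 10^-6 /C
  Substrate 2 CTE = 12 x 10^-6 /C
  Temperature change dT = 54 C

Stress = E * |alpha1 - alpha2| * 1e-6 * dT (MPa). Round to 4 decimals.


delta_alpha = |58 - 12| = 46 x 10^-6/C
Stress = 4694 * 46e-6 * 54
= 11.6599 MPa

11.6599


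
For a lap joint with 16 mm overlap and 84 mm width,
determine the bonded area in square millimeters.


Area = 16 * 84 = 1344 mm^2

1344


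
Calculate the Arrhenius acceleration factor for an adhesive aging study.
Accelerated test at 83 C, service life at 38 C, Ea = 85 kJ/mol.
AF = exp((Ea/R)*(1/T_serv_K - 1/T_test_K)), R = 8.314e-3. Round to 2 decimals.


T_test = 356.15 K, T_serv = 311.15 K
Ea/R = 85 / 0.008314 = 10223.72
AF = exp(10223.72 * (1/311.15 - 1/356.15))
= 63.54

63.54


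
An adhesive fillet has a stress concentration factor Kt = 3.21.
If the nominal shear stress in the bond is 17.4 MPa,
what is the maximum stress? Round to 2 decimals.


Max stress = 17.4 * 3.21 = 55.85 MPa

55.85


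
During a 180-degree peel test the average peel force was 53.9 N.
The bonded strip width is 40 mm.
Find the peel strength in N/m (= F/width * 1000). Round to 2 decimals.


Peel strength = F/width * 1000
= 53.9 / 40 * 1000
= 1347.50 N/m

1347.50


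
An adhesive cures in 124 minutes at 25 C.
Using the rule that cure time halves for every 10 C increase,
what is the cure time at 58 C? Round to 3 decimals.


Factor = 2^((58 - 25) / 10) = 9.8492
Cure time = 124 / 9.8492
= 12.590 minutes

12.590


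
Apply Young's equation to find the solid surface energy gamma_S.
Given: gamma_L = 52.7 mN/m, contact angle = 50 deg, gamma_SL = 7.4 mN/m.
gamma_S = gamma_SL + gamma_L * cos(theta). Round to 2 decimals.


theta_rad = 50 * pi/180 = 0.872665
gamma_S = 7.4 + 52.7 * cos(0.872665)
= 41.27 mN/m

41.27


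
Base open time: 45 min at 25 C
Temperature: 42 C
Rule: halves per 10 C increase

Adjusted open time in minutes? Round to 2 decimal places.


Acceleration = 2^((42-25)/10) = 3.2490
Open time = 45 / 3.2490 = 13.85 min

13.85


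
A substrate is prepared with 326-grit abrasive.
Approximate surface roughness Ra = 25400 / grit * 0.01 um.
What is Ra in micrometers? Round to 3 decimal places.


Ra = 25400 / 326 * 0.01 = 0.779 um

0.779


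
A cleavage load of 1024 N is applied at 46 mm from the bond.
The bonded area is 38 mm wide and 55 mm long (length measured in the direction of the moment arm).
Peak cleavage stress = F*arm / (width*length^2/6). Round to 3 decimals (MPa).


Moment = 1024 * 46 = 47104 N*mm
Section modulus = 38 * 3025 / 6 = 114950 / 6 mm^3
Stress = 47104 / (114950 / 6) = 282624 / 114950
= 2.459 MPa

2.459


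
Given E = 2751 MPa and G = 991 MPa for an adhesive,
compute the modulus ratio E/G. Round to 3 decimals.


E/G ratio = 2751 / 991 = 2.776

2.776


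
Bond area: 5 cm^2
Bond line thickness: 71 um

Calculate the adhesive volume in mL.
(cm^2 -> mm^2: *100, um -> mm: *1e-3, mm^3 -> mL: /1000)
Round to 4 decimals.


V = 5*100 * 71*1e-3 / 1000
= 0.0355 mL

0.0355


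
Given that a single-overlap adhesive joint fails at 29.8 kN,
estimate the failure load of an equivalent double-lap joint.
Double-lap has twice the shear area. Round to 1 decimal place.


Double-lap factor = 2
Expected load = 29.8 * 2 = 59.6 kN

59.6


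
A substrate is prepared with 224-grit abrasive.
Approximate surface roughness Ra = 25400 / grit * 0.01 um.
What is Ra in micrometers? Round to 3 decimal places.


Ra = 25400 / 224 * 0.01 = 1.134 um

1.134


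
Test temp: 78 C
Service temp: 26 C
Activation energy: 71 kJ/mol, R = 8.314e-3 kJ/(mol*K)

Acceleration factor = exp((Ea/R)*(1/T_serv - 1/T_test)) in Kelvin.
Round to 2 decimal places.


AF = exp((71/0.008314)*(1/299.15 - 1/351.15))
= 68.54

68.54


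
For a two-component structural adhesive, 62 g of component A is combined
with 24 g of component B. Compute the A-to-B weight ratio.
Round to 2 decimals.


Weight ratio A:B = 62 / 24
= 2.58

2.58


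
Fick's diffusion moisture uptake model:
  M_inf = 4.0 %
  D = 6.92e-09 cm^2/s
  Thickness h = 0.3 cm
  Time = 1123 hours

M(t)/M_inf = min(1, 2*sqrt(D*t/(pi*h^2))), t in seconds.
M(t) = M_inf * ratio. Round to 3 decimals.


t_sec = 1123 * 3600 = 4042800
ratio = 2*sqrt(6.92e-09*4042800/(pi*0.3^2))
= min(1, 0.629112)
= 0.629112
M(t) = 4.0 * 0.629112 = 2.516 %

2.516


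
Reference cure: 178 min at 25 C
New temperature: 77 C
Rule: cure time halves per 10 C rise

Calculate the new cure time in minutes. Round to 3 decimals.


factor = 2^((77-25)/10) = 36.7583
t_new = 178 / 36.7583 = 4.842 min

4.842


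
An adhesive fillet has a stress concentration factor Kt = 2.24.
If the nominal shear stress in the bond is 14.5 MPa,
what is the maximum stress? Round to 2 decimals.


Max stress = 14.5 * 2.24 = 32.48 MPa

32.48


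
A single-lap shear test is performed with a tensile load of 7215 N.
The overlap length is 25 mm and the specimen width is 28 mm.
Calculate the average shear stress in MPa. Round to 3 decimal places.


Shear stress = F / (overlap * width)
= 7215 / (25 * 28)
= 7215 / 700
= 10.307 MPa

10.307


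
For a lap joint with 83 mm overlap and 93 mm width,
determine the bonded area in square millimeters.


Area = 83 * 93 = 7719 mm^2

7719


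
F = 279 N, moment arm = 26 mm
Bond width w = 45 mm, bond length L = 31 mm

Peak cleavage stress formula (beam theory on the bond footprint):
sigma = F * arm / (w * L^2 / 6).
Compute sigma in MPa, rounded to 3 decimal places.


sigma = (279 * 26) / (45 * 961 / 6)
= 7254 * 6 / 43245
= 43524 / 43245
= 1.006 MPa

1.006


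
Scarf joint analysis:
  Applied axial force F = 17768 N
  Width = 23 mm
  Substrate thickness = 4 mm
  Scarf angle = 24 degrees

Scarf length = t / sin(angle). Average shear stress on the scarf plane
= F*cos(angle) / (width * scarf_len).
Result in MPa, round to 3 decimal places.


Scarf length = 4 / sin(24 deg) = 9.8344 mm
cos(24 deg) = 0.913545
Shear = 17768 * 0.913545 / (23 * 9.8344)
= 71.762 MPa

71.762
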